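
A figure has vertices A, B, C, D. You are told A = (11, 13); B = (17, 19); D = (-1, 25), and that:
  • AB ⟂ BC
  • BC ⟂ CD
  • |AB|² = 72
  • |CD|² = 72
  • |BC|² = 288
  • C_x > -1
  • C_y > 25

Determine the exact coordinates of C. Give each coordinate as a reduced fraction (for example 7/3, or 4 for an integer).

C = (5, 31)

1. C_x = 5  [[AB ⟂ BC ⇒ 6x+6y-216=0] ∩ [|C−(-1, 25)|²=72]]
2. C_y = 31  [[AB ⟂ BC ⇒ 6x+6y-216=0] ∩ [|C−(-1, 25)|²=72]]
   so C = (5, 31)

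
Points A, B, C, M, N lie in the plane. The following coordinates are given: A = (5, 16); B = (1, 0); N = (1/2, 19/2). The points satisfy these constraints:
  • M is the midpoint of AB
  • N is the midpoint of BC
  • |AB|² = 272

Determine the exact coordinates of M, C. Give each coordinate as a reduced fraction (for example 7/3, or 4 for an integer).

M = (3, 8)
C = (0, 19)

1. M_x = 3  [2·M = A+B = (5, 16)+(1, 0)]
2. M_y = 8  [2·M = A+B = (5, 16)+(1, 0)]
   so M = (3, 8)
3. C_x = 0  [C = 2·N−B = 2·(1/2, 19/2)−(1, 0)]
4. C_y = 19  [C = 2·N−B = 2·(1/2, 19/2)−(1, 0)]
   so C = (0, 19)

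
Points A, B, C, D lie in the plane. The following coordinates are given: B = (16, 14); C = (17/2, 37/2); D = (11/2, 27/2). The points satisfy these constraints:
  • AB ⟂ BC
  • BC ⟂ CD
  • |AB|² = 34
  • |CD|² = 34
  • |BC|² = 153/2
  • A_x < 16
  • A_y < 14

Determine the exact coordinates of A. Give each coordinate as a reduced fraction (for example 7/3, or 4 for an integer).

1. A_x = 13  [[AB ⟂ BC ⇒ 15/2x-9/2y-57=0] ∩ [|A−(16, 14)|²=34]]
2. A_y = 9  [[AB ⟂ BC ⇒ 15/2x-9/2y-57=0] ∩ [|A−(16, 14)|²=34]]
   so A = (13, 9)

A = (13, 9)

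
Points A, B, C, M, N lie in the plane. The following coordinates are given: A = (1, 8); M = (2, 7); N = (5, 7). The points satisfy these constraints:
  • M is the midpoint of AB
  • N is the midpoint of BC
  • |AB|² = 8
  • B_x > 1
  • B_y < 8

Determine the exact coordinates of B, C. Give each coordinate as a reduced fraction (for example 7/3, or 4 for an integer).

1. B_x = 3  [B = 2·M−A = 2·(2, 7)−(1, 8)]
2. B_y = 6  [B = 2·M−A = 2·(2, 7)−(1, 8)]
   so B = (3, 6)
3. C_x = 7  [C = 2·N−B = 2·(5, 7)−(3, 6)]
4. C_y = 8  [C = 2·N−B = 2·(5, 7)−(3, 6)]
   so C = (7, 8)

B = (3, 6)
C = (7, 8)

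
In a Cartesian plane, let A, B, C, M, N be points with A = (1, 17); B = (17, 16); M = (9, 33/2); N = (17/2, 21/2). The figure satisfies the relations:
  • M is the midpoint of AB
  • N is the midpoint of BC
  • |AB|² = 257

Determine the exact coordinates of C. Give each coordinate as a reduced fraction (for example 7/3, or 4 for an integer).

1. C_x = 0  [C = 2·N−B = 2·(17/2, 21/2)−(17, 16)]
2. C_y = 5  [C = 2·N−B = 2·(17/2, 21/2)−(17, 16)]
   so C = (0, 5)

C = (0, 5)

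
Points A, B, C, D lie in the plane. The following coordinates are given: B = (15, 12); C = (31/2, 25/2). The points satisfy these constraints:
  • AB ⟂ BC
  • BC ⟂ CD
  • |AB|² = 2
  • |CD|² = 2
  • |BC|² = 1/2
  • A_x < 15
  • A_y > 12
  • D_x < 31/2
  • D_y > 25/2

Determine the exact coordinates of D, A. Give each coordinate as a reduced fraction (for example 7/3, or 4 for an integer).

1. D_x = 29/2  [[BC ⟂ CD ⇒ 1/2x+1/2y-14=0] ∩ [|D−(31/2, 25/2)|²=2]]
2. D_y = 27/2  [[BC ⟂ CD ⇒ 1/2x+1/2y-14=0] ∩ [|D−(31/2, 25/2)|²=2]]
   so D = (29/2, 27/2)
3. A_x = 14  [[AB ⟂ BC ⇒ -1/2x-1/2y+27/2=0] ∩ [|A−(15, 12)|²=2]]
4. A_y = 13  [[AB ⟂ BC ⇒ -1/2x-1/2y+27/2=0] ∩ [|A−(15, 12)|²=2]]
   so A = (14, 13)

D = (29/2, 27/2)
A = (14, 13)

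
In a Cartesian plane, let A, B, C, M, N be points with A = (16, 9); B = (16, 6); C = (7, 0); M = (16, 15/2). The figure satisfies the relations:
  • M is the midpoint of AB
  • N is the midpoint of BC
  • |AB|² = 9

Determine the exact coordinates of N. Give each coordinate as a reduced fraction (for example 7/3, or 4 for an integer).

N = (23/2, 3)

1. N_x = 23/2  [2·N = B+C = (16, 6)+(7, 0)]
2. N_y = 3  [2·N = B+C = (16, 6)+(7, 0)]
   so N = (23/2, 3)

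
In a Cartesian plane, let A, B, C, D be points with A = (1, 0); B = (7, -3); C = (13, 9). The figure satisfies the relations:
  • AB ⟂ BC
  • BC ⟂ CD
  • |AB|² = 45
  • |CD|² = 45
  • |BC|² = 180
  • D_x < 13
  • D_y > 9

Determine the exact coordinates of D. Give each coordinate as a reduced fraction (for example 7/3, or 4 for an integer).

D = (7, 12)

1. D_x = 7  [[BC ⟂ CD ⇒ 6x+12y-186=0] ∩ [|D−(13, 9)|²=45]]
2. D_y = 12  [[BC ⟂ CD ⇒ 6x+12y-186=0] ∩ [|D−(13, 9)|²=45]]
   so D = (7, 12)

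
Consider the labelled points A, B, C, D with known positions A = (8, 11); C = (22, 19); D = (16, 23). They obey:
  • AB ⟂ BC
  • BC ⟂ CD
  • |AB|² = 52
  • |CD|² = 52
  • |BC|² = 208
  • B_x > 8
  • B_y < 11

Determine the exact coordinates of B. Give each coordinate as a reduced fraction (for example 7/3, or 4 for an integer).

B = (14, 7)

1. B_x = 14  [[BC ⟂ CD ⇒ 6x-4y-56=0] ∩ [|B−(8, 11)|²=52]]
2. B_y = 7  [[BC ⟂ CD ⇒ 6x-4y-56=0] ∩ [|B−(8, 11)|²=52]]
   so B = (14, 7)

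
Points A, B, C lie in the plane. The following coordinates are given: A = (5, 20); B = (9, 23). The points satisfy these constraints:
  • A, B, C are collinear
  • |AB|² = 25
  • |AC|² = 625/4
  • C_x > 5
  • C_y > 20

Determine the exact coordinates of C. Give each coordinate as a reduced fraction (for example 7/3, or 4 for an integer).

1. C_x = 15  [[A, B, C are collinear ⇒ -3x+4y-65=0] ∩ [|C−(5, 20)|²=625/4]]
2. C_y = 55/2  [[A, B, C are collinear ⇒ -3x+4y-65=0] ∩ [|C−(5, 20)|²=625/4]]
   so C = (15, 55/2)

C = (15, 55/2)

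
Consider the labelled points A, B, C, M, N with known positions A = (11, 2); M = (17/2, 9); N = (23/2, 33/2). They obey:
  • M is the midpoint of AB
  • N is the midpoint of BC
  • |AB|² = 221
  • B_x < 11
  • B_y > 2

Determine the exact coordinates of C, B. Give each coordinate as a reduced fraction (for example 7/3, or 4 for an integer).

C = (17, 17)
B = (6, 16)

1. B_x = 6  [B = 2·M−A = 2·(17/2, 9)−(11, 2)]
2. B_y = 16  [B = 2·M−A = 2·(17/2, 9)−(11, 2)]
   so B = (6, 16)
3. C_x = 17  [C = 2·N−B = 2·(23/2, 33/2)−(6, 16)]
4. C_y = 17  [C = 2·N−B = 2·(23/2, 33/2)−(6, 16)]
   so C = (17, 17)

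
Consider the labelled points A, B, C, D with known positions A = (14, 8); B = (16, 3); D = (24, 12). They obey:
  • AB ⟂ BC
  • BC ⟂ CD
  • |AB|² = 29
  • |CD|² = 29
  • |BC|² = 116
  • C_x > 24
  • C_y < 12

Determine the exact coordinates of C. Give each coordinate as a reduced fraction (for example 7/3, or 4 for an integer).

C = (26, 7)

1. C_x = 26  [[AB ⟂ BC ⇒ 2x-5y-17=0] ∩ [|C−(24, 12)|²=29]]
2. C_y = 7  [[AB ⟂ BC ⇒ 2x-5y-17=0] ∩ [|C−(24, 12)|²=29]]
   so C = (26, 7)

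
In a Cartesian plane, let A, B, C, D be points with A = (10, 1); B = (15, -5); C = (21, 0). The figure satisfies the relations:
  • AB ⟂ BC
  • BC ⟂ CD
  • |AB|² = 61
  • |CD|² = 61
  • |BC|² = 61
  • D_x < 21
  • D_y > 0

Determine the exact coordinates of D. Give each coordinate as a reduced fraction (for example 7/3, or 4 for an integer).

D = (16, 6)

1. D_x = 16  [[BC ⟂ CD ⇒ 6x+5y-126=0] ∩ [|D−(21, 0)|²=61]]
2. D_y = 6  [[BC ⟂ CD ⇒ 6x+5y-126=0] ∩ [|D−(21, 0)|²=61]]
   so D = (16, 6)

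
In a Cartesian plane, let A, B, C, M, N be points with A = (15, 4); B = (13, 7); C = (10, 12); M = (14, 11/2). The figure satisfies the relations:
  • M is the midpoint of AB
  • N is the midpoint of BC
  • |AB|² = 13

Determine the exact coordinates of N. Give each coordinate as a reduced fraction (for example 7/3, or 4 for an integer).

N = (23/2, 19/2)

1. N_x = 23/2  [2·N = B+C = (13, 7)+(10, 12)]
2. N_y = 19/2  [2·N = B+C = (13, 7)+(10, 12)]
   so N = (23/2, 19/2)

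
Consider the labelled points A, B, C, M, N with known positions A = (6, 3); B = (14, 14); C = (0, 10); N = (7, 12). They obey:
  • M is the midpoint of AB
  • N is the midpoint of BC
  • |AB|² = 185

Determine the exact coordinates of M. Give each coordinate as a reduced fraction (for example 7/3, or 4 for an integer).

M = (10, 17/2)

1. M_x = 10  [2·M = A+B = (6, 3)+(14, 14)]
2. M_y = 17/2  [2·M = A+B = (6, 3)+(14, 14)]
   so M = (10, 17/2)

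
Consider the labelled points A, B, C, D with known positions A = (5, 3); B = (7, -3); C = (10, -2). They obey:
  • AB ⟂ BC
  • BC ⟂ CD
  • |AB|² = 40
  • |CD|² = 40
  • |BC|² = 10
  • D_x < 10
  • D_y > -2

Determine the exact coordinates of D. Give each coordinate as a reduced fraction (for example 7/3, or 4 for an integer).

D = (8, 4)

1. D_x = 8  [[BC ⟂ CD ⇒ 3x+1y-28=0] ∩ [|D−(10, -2)|²=40]]
2. D_y = 4  [[BC ⟂ CD ⇒ 3x+1y-28=0] ∩ [|D−(10, -2)|²=40]]
   so D = (8, 4)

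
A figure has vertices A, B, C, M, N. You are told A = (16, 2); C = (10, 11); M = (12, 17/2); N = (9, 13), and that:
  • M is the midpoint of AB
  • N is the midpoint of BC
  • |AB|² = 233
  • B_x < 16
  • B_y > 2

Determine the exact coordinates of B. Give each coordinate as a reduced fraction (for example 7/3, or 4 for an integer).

B = (8, 15)

1. B_x = 8  [B = 2·M−A = 2·(12, 17/2)−(16, 2)]
2. B_y = 15  [B = 2·M−A = 2·(12, 17/2)−(16, 2)]
   so B = (8, 15)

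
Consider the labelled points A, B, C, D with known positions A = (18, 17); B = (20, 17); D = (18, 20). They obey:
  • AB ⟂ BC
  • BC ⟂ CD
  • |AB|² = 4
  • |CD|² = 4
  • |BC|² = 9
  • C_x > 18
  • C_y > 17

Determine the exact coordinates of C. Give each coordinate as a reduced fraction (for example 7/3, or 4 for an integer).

1. C_x = 20  [[AB ⟂ BC ⇒ 2x-40=0] ∩ [|C−(18, 20)|²=4]]
2. C_y = 20  [[AB ⟂ BC ⇒ 2x-40=0] ∩ [|C−(18, 20)|²=4]]
   so C = (20, 20)

C = (20, 20)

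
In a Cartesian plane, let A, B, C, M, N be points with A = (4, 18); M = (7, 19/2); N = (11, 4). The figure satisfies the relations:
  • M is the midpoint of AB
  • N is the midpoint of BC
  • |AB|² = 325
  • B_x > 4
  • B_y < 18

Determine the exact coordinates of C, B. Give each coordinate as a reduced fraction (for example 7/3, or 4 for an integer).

C = (12, 7)
B = (10, 1)

1. B_x = 10  [B = 2·M−A = 2·(7, 19/2)−(4, 18)]
2. B_y = 1  [B = 2·M−A = 2·(7, 19/2)−(4, 18)]
   so B = (10, 1)
3. C_x = 12  [C = 2·N−B = 2·(11, 4)−(10, 1)]
4. C_y = 7  [C = 2·N−B = 2·(11, 4)−(10, 1)]
   so C = (12, 7)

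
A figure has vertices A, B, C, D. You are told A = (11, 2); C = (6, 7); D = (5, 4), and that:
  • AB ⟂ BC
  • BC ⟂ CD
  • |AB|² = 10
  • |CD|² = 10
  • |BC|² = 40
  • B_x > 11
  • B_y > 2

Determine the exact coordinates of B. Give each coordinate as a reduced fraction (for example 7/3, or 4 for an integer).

1. B_x = 12  [[BC ⟂ CD ⇒ 1x+3y-27=0] ∩ [|B−(11, 2)|²=10]]
2. B_y = 5  [[BC ⟂ CD ⇒ 1x+3y-27=0] ∩ [|B−(11, 2)|²=10]]
   so B = (12, 5)

B = (12, 5)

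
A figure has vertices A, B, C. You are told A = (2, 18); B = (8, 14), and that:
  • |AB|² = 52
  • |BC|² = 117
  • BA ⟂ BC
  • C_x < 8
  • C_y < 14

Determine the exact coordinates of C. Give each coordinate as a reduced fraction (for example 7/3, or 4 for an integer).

1. C_x = 2  [[BA ⟂ BC ⇒ -6x+4y-8=0] ∩ [|C−(8, 14)|²=117]]
2. C_y = 5  [[BA ⟂ BC ⇒ -6x+4y-8=0] ∩ [|C−(8, 14)|²=117]]
   so C = (2, 5)

C = (2, 5)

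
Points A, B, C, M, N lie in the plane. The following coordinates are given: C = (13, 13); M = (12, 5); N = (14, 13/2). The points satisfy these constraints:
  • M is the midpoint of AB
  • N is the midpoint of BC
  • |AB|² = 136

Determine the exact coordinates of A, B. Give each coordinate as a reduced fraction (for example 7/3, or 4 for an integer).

A = (9, 10)
B = (15, 0)

1. B_x = 15  [B = 2·N−C = 2·(14, 13/2)−(13, 13)]
2. B_y = 0  [B = 2·N−C = 2·(14, 13/2)−(13, 13)]
   so B = (15, 0)
3. A_x = 9  [A = 2·M−B = 2·(12, 5)−(15, 0)]
4. A_y = 10  [A = 2·M−B = 2·(12, 5)−(15, 0)]
   so A = (9, 10)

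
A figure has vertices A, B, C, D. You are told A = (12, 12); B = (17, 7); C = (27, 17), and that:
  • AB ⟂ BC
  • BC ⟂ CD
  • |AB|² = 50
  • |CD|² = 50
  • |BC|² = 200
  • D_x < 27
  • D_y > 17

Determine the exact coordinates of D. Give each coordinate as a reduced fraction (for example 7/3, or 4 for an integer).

1. D_x = 22  [[BC ⟂ CD ⇒ 10x+10y-440=0] ∩ [|D−(27, 17)|²=50]]
2. D_y = 22  [[BC ⟂ CD ⇒ 10x+10y-440=0] ∩ [|D−(27, 17)|²=50]]
   so D = (22, 22)

D = (22, 22)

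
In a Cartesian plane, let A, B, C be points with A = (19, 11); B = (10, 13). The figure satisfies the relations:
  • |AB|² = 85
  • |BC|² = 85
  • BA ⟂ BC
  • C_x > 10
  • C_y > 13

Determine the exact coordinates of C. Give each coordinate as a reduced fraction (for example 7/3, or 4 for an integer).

C = (12, 22)

1. C_x = 12  [[BA ⟂ BC ⇒ 9x-2y-64=0] ∩ [|C−(10, 13)|²=85]]
2. C_y = 22  [[BA ⟂ BC ⇒ 9x-2y-64=0] ∩ [|C−(10, 13)|²=85]]
   so C = (12, 22)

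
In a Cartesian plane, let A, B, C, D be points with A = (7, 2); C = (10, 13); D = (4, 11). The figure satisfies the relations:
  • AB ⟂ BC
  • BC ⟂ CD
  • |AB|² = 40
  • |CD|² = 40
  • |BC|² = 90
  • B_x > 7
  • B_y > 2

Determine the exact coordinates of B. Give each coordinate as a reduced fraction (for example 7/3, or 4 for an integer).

B = (13, 4)

1. B_x = 13  [[BC ⟂ CD ⇒ 6x+2y-86=0] ∩ [|B−(7, 2)|²=40]]
2. B_y = 4  [[BC ⟂ CD ⇒ 6x+2y-86=0] ∩ [|B−(7, 2)|²=40]]
   so B = (13, 4)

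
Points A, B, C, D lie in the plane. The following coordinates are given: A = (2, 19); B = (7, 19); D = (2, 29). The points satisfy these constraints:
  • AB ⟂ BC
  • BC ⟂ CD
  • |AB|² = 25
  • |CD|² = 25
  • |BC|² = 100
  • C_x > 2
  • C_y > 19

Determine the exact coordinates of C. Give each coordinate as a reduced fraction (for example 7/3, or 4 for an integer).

C = (7, 29)

1. C_x = 7  [[AB ⟂ BC ⇒ 5x-35=0] ∩ [|C−(2, 29)|²=25]]
2. C_y = 29  [[AB ⟂ BC ⇒ 5x-35=0] ∩ [|C−(2, 29)|²=25]]
   so C = (7, 29)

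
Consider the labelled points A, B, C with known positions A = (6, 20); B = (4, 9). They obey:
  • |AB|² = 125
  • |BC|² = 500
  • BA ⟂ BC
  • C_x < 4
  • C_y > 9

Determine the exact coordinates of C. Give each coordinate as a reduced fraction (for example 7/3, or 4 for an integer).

1. C_x = -18  [[BA ⟂ BC ⇒ 2x+11y-107=0] ∩ [|C−(4, 9)|²=500]]
2. C_y = 13  [[BA ⟂ BC ⇒ 2x+11y-107=0] ∩ [|C−(4, 9)|²=500]]
   so C = (-18, 13)

C = (-18, 13)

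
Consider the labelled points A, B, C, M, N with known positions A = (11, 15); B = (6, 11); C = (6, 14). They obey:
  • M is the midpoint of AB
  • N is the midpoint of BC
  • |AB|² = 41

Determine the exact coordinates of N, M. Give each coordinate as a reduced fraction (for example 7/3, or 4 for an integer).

N = (6, 25/2)
M = (17/2, 13)

1. M_x = 17/2  [2·M = A+B = (11, 15)+(6, 11)]
2. M_y = 13  [2·M = A+B = (11, 15)+(6, 11)]
   so M = (17/2, 13)
3. N_x = 6  [2·N = B+C = (6, 11)+(6, 14)]
4. N_y = 25/2  [2·N = B+C = (6, 11)+(6, 14)]
   so N = (6, 25/2)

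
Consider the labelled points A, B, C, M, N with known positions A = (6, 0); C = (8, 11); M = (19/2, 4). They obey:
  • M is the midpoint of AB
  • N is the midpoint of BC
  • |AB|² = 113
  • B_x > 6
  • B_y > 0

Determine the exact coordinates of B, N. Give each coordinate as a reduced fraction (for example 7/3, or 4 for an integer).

1. B_x = 13  [B = 2·M−A = 2·(19/2, 4)−(6, 0)]
2. B_y = 8  [B = 2·M−A = 2·(19/2, 4)−(6, 0)]
   so B = (13, 8)
3. N_x = 21/2  [2·N = B+C = (13, 8)+(8, 11)]
4. N_y = 19/2  [2·N = B+C = (13, 8)+(8, 11)]
   so N = (21/2, 19/2)

B = (13, 8)
N = (21/2, 19/2)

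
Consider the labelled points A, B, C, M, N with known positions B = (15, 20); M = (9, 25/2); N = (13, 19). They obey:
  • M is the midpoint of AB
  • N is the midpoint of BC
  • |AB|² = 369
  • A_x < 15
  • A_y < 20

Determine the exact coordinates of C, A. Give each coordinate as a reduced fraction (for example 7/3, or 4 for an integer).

1. A_x = 3  [A = 2·M−B = 2·(9, 25/2)−(15, 20)]
2. A_y = 5  [A = 2·M−B = 2·(9, 25/2)−(15, 20)]
   so A = (3, 5)
3. C_x = 11  [C = 2·N−B = 2·(13, 19)−(15, 20)]
4. C_y = 18  [C = 2·N−B = 2·(13, 19)−(15, 20)]
   so C = (11, 18)

C = (11, 18)
A = (3, 5)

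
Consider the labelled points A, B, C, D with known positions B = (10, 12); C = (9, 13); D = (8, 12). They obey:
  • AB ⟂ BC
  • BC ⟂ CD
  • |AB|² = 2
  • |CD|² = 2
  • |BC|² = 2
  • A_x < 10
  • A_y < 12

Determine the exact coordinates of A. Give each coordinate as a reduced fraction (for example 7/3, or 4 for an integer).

1. A_x = 9  [[AB ⟂ BC ⇒ 1x-1y+2=0] ∩ [|A−(10, 12)|²=2]]
2. A_y = 11  [[AB ⟂ BC ⇒ 1x-1y+2=0] ∩ [|A−(10, 12)|²=2]]
   so A = (9, 11)

A = (9, 11)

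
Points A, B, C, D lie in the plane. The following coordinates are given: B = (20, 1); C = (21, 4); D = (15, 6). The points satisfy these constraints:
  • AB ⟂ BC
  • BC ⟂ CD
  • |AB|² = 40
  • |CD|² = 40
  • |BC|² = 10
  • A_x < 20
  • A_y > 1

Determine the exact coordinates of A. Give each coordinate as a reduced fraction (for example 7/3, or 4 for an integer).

A = (14, 3)

1. A_x = 14  [[AB ⟂ BC ⇒ -1x-3y+23=0] ∩ [|A−(20, 1)|²=40]]
2. A_y = 3  [[AB ⟂ BC ⇒ -1x-3y+23=0] ∩ [|A−(20, 1)|²=40]]
   so A = (14, 3)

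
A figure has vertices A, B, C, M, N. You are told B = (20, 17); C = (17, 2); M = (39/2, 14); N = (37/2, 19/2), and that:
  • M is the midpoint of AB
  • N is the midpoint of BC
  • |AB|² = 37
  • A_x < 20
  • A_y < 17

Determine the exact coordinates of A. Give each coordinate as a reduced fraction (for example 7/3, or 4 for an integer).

A = (19, 11)

1. A_x = 19  [A = 2·M−B = 2·(39/2, 14)−(20, 17)]
2. A_y = 11  [A = 2·M−B = 2·(39/2, 14)−(20, 17)]
   so A = (19, 11)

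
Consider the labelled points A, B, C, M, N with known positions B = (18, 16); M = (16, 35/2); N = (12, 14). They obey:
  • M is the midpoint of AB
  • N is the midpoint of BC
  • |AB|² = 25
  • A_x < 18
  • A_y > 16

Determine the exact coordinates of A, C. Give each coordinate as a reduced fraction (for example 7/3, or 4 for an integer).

1. A_x = 14  [A = 2·M−B = 2·(16, 35/2)−(18, 16)]
2. A_y = 19  [A = 2·M−B = 2·(16, 35/2)−(18, 16)]
   so A = (14, 19)
3. C_x = 6  [C = 2·N−B = 2·(12, 14)−(18, 16)]
4. C_y = 12  [C = 2·N−B = 2·(12, 14)−(18, 16)]
   so C = (6, 12)

A = (14, 19)
C = (6, 12)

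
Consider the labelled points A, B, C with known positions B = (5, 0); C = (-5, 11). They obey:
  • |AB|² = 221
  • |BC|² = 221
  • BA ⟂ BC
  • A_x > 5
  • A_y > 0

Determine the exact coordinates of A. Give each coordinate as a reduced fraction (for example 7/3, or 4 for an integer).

1. A_x = 16  [[BA ⟂ BC ⇒ -10x+11y+50=0] ∩ [|A−(5, 0)|²=221]]
2. A_y = 10  [[BA ⟂ BC ⇒ -10x+11y+50=0] ∩ [|A−(5, 0)|²=221]]
   so A = (16, 10)

A = (16, 10)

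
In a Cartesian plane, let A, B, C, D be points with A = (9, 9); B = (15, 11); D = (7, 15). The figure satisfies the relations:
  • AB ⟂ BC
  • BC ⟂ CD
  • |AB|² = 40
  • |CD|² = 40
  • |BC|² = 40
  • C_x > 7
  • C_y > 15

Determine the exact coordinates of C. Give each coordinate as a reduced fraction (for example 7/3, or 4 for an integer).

1. C_x = 13  [[AB ⟂ BC ⇒ 6x+2y-112=0] ∩ [|C−(7, 15)|²=40]]
2. C_y = 17  [[AB ⟂ BC ⇒ 6x+2y-112=0] ∩ [|C−(7, 15)|²=40]]
   so C = (13, 17)

C = (13, 17)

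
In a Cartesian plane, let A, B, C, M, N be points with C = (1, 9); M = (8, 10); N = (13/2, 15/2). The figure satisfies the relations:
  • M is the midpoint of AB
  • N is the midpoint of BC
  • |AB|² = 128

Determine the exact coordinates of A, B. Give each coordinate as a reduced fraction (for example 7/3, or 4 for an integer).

A = (4, 14)
B = (12, 6)

1. B_x = 12  [B = 2·N−C = 2·(13/2, 15/2)−(1, 9)]
2. B_y = 6  [B = 2·N−C = 2·(13/2, 15/2)−(1, 9)]
   so B = (12, 6)
3. A_x = 4  [A = 2·M−B = 2·(8, 10)−(12, 6)]
4. A_y = 14  [A = 2·M−B = 2·(8, 10)−(12, 6)]
   so A = (4, 14)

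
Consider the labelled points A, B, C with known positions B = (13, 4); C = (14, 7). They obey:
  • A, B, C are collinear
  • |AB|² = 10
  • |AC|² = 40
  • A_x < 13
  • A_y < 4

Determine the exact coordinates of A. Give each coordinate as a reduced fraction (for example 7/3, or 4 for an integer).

A = (12, 1)

1. A_x = 12  [[A, B, C are collinear ⇒ -3x+1y+35=0] ∩ [|A−(13, 4)|²=10]]
2. A_y = 1  [[A, B, C are collinear ⇒ -3x+1y+35=0] ∩ [|A−(13, 4)|²=10]]
   so A = (12, 1)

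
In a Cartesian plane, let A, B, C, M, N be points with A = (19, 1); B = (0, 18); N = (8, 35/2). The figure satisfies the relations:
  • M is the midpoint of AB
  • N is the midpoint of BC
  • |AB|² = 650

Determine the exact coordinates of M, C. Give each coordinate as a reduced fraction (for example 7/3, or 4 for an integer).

M = (19/2, 19/2)
C = (16, 17)

1. M_x = 19/2  [2·M = A+B = (19, 1)+(0, 18)]
2. M_y = 19/2  [2·M = A+B = (19, 1)+(0, 18)]
   so M = (19/2, 19/2)
3. C_x = 16  [C = 2·N−B = 2·(8, 35/2)−(0, 18)]
4. C_y = 17  [C = 2·N−B = 2·(8, 35/2)−(0, 18)]
   so C = (16, 17)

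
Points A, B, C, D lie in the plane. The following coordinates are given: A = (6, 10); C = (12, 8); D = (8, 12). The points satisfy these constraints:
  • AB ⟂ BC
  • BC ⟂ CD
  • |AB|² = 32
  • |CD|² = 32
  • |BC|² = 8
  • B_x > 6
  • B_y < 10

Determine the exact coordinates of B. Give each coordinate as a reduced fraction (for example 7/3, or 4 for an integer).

1. B_x = 10  [[BC ⟂ CD ⇒ 4x-4y-16=0] ∩ [|B−(6, 10)|²=32]]
2. B_y = 6  [[BC ⟂ CD ⇒ 4x-4y-16=0] ∩ [|B−(6, 10)|²=32]]
   so B = (10, 6)

B = (10, 6)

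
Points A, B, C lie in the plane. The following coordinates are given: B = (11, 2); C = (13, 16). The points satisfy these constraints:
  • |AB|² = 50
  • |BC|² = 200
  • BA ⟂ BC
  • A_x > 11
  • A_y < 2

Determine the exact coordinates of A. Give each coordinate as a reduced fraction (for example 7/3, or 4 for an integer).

A = (18, 1)

1. A_x = 18  [[BA ⟂ BC ⇒ 2x+14y-50=0] ∩ [|A−(11, 2)|²=50]]
2. A_y = 1  [[BA ⟂ BC ⇒ 2x+14y-50=0] ∩ [|A−(11, 2)|²=50]]
   so A = (18, 1)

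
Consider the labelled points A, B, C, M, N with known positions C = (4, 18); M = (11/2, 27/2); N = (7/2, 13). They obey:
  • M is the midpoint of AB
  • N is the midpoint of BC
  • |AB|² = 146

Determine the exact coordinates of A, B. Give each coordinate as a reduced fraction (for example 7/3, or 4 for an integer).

1. B_x = 3  [B = 2·N−C = 2·(7/2, 13)−(4, 18)]
2. B_y = 8  [B = 2·N−C = 2·(7/2, 13)−(4, 18)]
   so B = (3, 8)
3. A_x = 8  [A = 2·M−B = 2·(11/2, 27/2)−(3, 8)]
4. A_y = 19  [A = 2·M−B = 2·(11/2, 27/2)−(3, 8)]
   so A = (8, 19)

A = (8, 19)
B = (3, 8)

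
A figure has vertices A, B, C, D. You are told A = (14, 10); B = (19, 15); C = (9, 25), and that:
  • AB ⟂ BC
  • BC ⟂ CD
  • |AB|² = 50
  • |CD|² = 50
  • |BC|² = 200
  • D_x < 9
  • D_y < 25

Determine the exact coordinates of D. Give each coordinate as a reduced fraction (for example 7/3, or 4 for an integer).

1. D_x = 4  [[BC ⟂ CD ⇒ -10x+10y-160=0] ∩ [|D−(9, 25)|²=50]]
2. D_y = 20  [[BC ⟂ CD ⇒ -10x+10y-160=0] ∩ [|D−(9, 25)|²=50]]
   so D = (4, 20)

D = (4, 20)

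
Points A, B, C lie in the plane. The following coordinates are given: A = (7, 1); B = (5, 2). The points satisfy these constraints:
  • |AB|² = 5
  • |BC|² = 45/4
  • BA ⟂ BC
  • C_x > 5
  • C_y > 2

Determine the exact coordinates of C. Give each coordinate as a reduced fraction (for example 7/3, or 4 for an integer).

1. C_x = 13/2  [[BA ⟂ BC ⇒ 2x-1y-8=0] ∩ [|C−(5, 2)|²=45/4]]
2. C_y = 5  [[BA ⟂ BC ⇒ 2x-1y-8=0] ∩ [|C−(5, 2)|²=45/4]]
   so C = (13/2, 5)

C = (13/2, 5)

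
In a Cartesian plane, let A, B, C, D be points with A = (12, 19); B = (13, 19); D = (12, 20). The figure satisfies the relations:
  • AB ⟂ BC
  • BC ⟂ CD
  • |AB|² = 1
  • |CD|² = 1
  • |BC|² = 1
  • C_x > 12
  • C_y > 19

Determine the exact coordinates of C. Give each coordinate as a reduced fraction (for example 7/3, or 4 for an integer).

1. C_x = 13  [[AB ⟂ BC ⇒ 1x-13=0] ∩ [|C−(12, 20)|²=1]]
2. C_y = 20  [[AB ⟂ BC ⇒ 1x-13=0] ∩ [|C−(12, 20)|²=1]]
   so C = (13, 20)

C = (13, 20)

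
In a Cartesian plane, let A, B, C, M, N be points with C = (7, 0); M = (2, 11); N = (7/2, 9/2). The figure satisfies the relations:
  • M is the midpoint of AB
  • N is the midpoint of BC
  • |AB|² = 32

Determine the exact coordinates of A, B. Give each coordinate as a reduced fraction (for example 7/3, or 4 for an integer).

1. B_x = 0  [B = 2·N−C = 2·(7/2, 9/2)−(7, 0)]
2. B_y = 9  [B = 2·N−C = 2·(7/2, 9/2)−(7, 0)]
   so B = (0, 9)
3. A_x = 4  [A = 2·M−B = 2·(2, 11)−(0, 9)]
4. A_y = 13  [A = 2·M−B = 2·(2, 11)−(0, 9)]
   so A = (4, 13)

A = (4, 13)
B = (0, 9)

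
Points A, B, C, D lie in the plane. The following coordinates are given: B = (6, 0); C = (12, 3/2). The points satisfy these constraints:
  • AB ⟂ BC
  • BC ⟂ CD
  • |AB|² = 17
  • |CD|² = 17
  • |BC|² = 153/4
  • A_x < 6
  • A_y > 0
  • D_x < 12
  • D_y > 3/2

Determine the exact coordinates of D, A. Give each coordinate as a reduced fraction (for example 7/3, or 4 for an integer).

D = (11, 11/2)
A = (5, 4)

1. D_x = 11  [[BC ⟂ CD ⇒ 6x+3/2y-297/4=0] ∩ [|D−(12, 3/2)|²=17]]
2. D_y = 11/2  [[BC ⟂ CD ⇒ 6x+3/2y-297/4=0] ∩ [|D−(12, 3/2)|²=17]]
   so D = (11, 11/2)
3. A_x = 5  [[AB ⟂ BC ⇒ -6x-3/2y+36=0] ∩ [|A−(6, 0)|²=17]]
4. A_y = 4  [[AB ⟂ BC ⇒ -6x-3/2y+36=0] ∩ [|A−(6, 0)|²=17]]
   so A = (5, 4)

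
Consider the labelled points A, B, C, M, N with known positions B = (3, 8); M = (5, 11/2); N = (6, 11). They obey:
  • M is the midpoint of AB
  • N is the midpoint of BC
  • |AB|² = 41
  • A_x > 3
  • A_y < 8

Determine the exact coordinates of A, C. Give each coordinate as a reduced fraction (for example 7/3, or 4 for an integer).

A = (7, 3)
C = (9, 14)

1. A_x = 7  [A = 2·M−B = 2·(5, 11/2)−(3, 8)]
2. A_y = 3  [A = 2·M−B = 2·(5, 11/2)−(3, 8)]
   so A = (7, 3)
3. C_x = 9  [C = 2·N−B = 2·(6, 11)−(3, 8)]
4. C_y = 14  [C = 2·N−B = 2·(6, 11)−(3, 8)]
   so C = (9, 14)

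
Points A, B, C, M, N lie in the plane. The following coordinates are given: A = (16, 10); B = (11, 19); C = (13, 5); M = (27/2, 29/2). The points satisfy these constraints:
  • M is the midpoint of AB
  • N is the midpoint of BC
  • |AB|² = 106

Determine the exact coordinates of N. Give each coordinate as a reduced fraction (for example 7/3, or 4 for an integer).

N = (12, 12)

1. N_x = 12  [2·N = B+C = (11, 19)+(13, 5)]
2. N_y = 12  [2·N = B+C = (11, 19)+(13, 5)]
   so N = (12, 12)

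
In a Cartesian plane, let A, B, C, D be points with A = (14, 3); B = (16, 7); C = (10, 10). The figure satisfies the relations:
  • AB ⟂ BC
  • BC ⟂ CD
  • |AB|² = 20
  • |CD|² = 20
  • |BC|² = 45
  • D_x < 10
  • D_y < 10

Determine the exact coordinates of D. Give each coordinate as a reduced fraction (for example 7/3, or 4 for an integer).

D = (8, 6)

1. D_x = 8  [[BC ⟂ CD ⇒ -6x+3y+30=0] ∩ [|D−(10, 10)|²=20]]
2. D_y = 6  [[BC ⟂ CD ⇒ -6x+3y+30=0] ∩ [|D−(10, 10)|²=20]]
   so D = (8, 6)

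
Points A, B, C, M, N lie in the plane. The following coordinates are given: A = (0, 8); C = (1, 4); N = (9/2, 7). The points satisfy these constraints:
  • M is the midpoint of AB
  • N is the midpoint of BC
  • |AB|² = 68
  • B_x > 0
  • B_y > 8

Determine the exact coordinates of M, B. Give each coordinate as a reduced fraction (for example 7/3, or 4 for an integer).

1. B_x = 8  [B = 2·N−C = 2·(9/2, 7)−(1, 4)]
2. B_y = 10  [B = 2·N−C = 2·(9/2, 7)−(1, 4)]
   so B = (8, 10)
3. M_x = 4  [2·M = A+B = (0, 8)+(8, 10)]
4. M_y = 9  [2·M = A+B = (0, 8)+(8, 10)]
   so M = (4, 9)

M = (4, 9)
B = (8, 10)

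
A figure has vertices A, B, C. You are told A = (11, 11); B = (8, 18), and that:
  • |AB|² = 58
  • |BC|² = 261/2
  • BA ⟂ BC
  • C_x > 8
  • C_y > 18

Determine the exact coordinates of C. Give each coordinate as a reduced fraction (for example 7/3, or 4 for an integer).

C = (37/2, 45/2)

1. C_x = 37/2  [[BA ⟂ BC ⇒ 3x-7y+102=0] ∩ [|C−(8, 18)|²=261/2]]
2. C_y = 45/2  [[BA ⟂ BC ⇒ 3x-7y+102=0] ∩ [|C−(8, 18)|²=261/2]]
   so C = (37/2, 45/2)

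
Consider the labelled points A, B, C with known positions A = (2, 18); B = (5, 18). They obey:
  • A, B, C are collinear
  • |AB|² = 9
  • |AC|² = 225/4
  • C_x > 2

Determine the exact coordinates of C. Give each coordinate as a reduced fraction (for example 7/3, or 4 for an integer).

C = (19/2, 18)

1. C_x = 19/2  [[A, B, C are collinear ⇒ 3y-54=0] ∩ [|C−(2, 18)|²=225/4]]
2. C_y = 18  [[A, B, C are collinear ⇒ 3y-54=0] ∩ [|C−(2, 18)|²=225/4]]
   so C = (19/2, 18)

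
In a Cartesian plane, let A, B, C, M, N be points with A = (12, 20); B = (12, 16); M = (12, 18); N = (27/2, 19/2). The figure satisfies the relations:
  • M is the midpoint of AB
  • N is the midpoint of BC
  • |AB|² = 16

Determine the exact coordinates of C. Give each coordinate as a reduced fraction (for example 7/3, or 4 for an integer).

C = (15, 3)

1. C_x = 15  [C = 2·N−B = 2·(27/2, 19/2)−(12, 16)]
2. C_y = 3  [C = 2·N−B = 2·(27/2, 19/2)−(12, 16)]
   so C = (15, 3)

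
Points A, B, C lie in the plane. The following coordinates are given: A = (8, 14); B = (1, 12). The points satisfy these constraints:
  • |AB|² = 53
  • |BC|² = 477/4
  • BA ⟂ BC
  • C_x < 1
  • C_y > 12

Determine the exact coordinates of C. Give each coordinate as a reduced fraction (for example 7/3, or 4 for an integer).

1. C_x = -2  [[BA ⟂ BC ⇒ 7x+2y-31=0] ∩ [|C−(1, 12)|²=477/4]]
2. C_y = 45/2  [[BA ⟂ BC ⇒ 7x+2y-31=0] ∩ [|C−(1, 12)|²=477/4]]
   so C = (-2, 45/2)

C = (-2, 45/2)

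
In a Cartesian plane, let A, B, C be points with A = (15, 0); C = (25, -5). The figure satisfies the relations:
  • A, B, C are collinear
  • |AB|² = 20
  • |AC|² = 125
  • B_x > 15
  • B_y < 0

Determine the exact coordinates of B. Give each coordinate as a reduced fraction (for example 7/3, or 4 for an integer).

B = (19, -2)

1. B_x = 19  [[A, B, C are collinear ⇒ -5x-10y+75=0] ∩ [|B−(15, 0)|²=20]]
2. B_y = -2  [[A, B, C are collinear ⇒ -5x-10y+75=0] ∩ [|B−(15, 0)|²=20]]
   so B = (19, -2)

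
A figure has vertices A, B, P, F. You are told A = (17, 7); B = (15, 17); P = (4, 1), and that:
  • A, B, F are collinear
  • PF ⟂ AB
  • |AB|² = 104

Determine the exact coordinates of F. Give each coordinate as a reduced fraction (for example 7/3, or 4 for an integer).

1. F_x = 459/26  [[A, B, F are collinear ⇒ -10x-2y+184=0] ∩ [PF ⟂ AB ⇒ -2x+10y-2=0]]
2. F_y = 97/26  [[A, B, F are collinear ⇒ -10x-2y+184=0] ∩ [PF ⟂ AB ⇒ -2x+10y-2=0]]
   so F = (459/26, 97/26)

F = (459/26, 97/26)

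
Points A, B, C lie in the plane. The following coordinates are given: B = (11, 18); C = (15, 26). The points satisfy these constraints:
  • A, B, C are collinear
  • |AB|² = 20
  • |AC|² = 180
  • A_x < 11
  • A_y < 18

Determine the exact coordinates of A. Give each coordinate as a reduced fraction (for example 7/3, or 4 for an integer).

1. A_x = 9  [[A, B, C are collinear ⇒ -8x+4y+16=0] ∩ [|A−(11, 18)|²=20]]
2. A_y = 14  [[A, B, C are collinear ⇒ -8x+4y+16=0] ∩ [|A−(11, 18)|²=20]]
   so A = (9, 14)

A = (9, 14)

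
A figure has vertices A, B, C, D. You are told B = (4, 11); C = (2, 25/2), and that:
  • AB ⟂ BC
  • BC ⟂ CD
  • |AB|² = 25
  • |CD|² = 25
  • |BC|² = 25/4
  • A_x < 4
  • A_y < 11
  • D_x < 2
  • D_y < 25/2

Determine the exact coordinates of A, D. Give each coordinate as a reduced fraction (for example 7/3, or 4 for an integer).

1. A_x = 1  [[AB ⟂ BC ⇒ 2x-3/2y+17/2=0] ∩ [|A−(4, 11)|²=25]]
2. A_y = 7  [[AB ⟂ BC ⇒ 2x-3/2y+17/2=0] ∩ [|A−(4, 11)|²=25]]
   so A = (1, 7)
3. D_x = -1  [[BC ⟂ CD ⇒ -2x+3/2y-59/4=0] ∩ [|D−(2, 25/2)|²=25]]
4. D_y = 17/2  [[BC ⟂ CD ⇒ -2x+3/2y-59/4=0] ∩ [|D−(2, 25/2)|²=25]]
   so D = (-1, 17/2)

A = (1, 7)
D = (-1, 17/2)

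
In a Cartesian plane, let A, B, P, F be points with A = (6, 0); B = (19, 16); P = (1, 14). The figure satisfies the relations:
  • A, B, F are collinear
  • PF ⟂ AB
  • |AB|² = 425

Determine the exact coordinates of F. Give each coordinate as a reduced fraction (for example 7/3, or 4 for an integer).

1. F_x = 4617/425  [[A, B, F are collinear ⇒ -16x+13y+96=0] ∩ [PF ⟂ AB ⇒ 13x+16y-237=0]]
2. F_y = 2544/425  [[A, B, F are collinear ⇒ -16x+13y+96=0] ∩ [PF ⟂ AB ⇒ 13x+16y-237=0]]
   so F = (4617/425, 2544/425)

F = (4617/425, 2544/425)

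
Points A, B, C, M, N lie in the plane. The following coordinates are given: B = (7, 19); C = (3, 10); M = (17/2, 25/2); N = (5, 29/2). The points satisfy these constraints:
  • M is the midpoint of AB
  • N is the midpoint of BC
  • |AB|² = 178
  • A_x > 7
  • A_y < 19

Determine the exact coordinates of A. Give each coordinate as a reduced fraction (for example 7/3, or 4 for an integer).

1. A_x = 10  [A = 2·M−B = 2·(17/2, 25/2)−(7, 19)]
2. A_y = 6  [A = 2·M−B = 2·(17/2, 25/2)−(7, 19)]
   so A = (10, 6)

A = (10, 6)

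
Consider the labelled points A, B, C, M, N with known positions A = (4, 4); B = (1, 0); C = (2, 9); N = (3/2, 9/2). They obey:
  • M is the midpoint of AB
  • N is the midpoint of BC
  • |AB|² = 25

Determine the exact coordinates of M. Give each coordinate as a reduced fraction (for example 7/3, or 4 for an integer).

1. M_x = 5/2  [2·M = A+B = (4, 4)+(1, 0)]
2. M_y = 2  [2·M = A+B = (4, 4)+(1, 0)]
   so M = (5/2, 2)

M = (5/2, 2)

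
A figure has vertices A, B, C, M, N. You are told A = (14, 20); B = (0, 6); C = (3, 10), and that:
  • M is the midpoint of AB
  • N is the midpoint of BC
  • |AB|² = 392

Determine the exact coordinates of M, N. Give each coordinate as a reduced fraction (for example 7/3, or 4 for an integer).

M = (7, 13)
N = (3/2, 8)

1. M_x = 7  [2·M = A+B = (14, 20)+(0, 6)]
2. M_y = 13  [2·M = A+B = (14, 20)+(0, 6)]
   so M = (7, 13)
3. N_x = 3/2  [2·N = B+C = (0, 6)+(3, 10)]
4. N_y = 8  [2·N = B+C = (0, 6)+(3, 10)]
   so N = (3/2, 8)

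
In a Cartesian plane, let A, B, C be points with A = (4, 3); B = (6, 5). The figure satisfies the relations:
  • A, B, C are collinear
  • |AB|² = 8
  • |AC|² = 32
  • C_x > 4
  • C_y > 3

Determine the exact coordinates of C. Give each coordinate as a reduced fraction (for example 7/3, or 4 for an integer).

C = (8, 7)

1. C_x = 8  [[A, B, C are collinear ⇒ -2x+2y+2=0] ∩ [|C−(4, 3)|²=32]]
2. C_y = 7  [[A, B, C are collinear ⇒ -2x+2y+2=0] ∩ [|C−(4, 3)|²=32]]
   so C = (8, 7)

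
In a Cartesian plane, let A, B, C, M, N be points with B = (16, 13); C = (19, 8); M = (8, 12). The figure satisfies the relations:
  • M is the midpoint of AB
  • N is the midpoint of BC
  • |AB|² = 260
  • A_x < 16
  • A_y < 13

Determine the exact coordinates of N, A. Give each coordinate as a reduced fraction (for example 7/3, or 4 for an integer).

1. A_x = 0  [A = 2·M−B = 2·(8, 12)−(16, 13)]
2. A_y = 11  [A = 2·M−B = 2·(8, 12)−(16, 13)]
   so A = (0, 11)
3. N_x = 35/2  [2·N = B+C = (16, 13)+(19, 8)]
4. N_y = 21/2  [2·N = B+C = (16, 13)+(19, 8)]
   so N = (35/2, 21/2)

N = (35/2, 21/2)
A = (0, 11)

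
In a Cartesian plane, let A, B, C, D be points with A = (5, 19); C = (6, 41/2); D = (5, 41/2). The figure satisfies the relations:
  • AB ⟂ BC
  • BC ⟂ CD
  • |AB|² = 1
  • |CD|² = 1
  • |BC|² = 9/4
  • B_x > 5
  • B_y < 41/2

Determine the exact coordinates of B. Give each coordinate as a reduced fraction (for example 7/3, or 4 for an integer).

1. B_x = 6  [[BC ⟂ CD ⇒ 1x-6=0] ∩ [|B−(5, 19)|²=1]]
2. B_y = 19  [[BC ⟂ CD ⇒ 1x-6=0] ∩ [|B−(5, 19)|²=1]]
   so B = (6, 19)

B = (6, 19)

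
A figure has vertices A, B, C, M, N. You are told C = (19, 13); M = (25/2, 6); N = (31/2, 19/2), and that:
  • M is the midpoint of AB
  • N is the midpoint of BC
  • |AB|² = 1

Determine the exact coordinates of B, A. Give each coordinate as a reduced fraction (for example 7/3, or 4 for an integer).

1. B_x = 12  [B = 2·N−C = 2·(31/2, 19/2)−(19, 13)]
2. B_y = 6  [B = 2·N−C = 2·(31/2, 19/2)−(19, 13)]
   so B = (12, 6)
3. A_x = 13  [A = 2·M−B = 2·(25/2, 6)−(12, 6)]
4. A_y = 6  [A = 2·M−B = 2·(25/2, 6)−(12, 6)]
   so A = (13, 6)

B = (12, 6)
A = (13, 6)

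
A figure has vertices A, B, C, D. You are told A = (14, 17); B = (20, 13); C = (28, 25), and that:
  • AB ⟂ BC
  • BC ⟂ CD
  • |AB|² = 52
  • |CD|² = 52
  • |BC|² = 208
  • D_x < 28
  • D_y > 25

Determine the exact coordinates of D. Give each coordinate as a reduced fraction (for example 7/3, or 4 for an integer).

D = (22, 29)

1. D_x = 22  [[BC ⟂ CD ⇒ 8x+12y-524=0] ∩ [|D−(28, 25)|²=52]]
2. D_y = 29  [[BC ⟂ CD ⇒ 8x+12y-524=0] ∩ [|D−(28, 25)|²=52]]
   so D = (22, 29)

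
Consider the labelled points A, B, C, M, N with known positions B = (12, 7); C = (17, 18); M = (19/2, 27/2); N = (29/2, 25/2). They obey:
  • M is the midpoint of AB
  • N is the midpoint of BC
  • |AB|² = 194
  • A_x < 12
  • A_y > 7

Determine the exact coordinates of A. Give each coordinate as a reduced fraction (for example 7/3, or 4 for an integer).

A = (7, 20)

1. A_x = 7  [A = 2·M−B = 2·(19/2, 27/2)−(12, 7)]
2. A_y = 20  [A = 2·M−B = 2·(19/2, 27/2)−(12, 7)]
   so A = (7, 20)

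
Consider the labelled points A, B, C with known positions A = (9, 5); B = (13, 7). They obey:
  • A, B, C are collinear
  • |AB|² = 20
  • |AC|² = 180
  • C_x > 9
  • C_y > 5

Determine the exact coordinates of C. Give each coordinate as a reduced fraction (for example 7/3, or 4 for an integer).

1. C_x = 21  [[A, B, C are collinear ⇒ -2x+4y-2=0] ∩ [|C−(9, 5)|²=180]]
2. C_y = 11  [[A, B, C are collinear ⇒ -2x+4y-2=0] ∩ [|C−(9, 5)|²=180]]
   so C = (21, 11)

C = (21, 11)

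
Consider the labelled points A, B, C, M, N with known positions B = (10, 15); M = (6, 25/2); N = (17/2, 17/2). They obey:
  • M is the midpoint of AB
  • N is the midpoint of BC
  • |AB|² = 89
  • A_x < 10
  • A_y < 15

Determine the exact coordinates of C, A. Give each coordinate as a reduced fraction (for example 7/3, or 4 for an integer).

1. A_x = 2  [A = 2·M−B = 2·(6, 25/2)−(10, 15)]
2. A_y = 10  [A = 2·M−B = 2·(6, 25/2)−(10, 15)]
   so A = (2, 10)
3. C_x = 7  [C = 2·N−B = 2·(17/2, 17/2)−(10, 15)]
4. C_y = 2  [C = 2·N−B = 2·(17/2, 17/2)−(10, 15)]
   so C = (7, 2)

C = (7, 2)
A = (2, 10)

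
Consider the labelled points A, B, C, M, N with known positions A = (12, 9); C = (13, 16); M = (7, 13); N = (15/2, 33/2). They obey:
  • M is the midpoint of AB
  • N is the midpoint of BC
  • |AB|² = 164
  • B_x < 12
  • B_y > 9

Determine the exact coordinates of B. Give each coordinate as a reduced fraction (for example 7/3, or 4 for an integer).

B = (2, 17)

1. B_x = 2  [B = 2·M−A = 2·(7, 13)−(12, 9)]
2. B_y = 17  [B = 2·M−A = 2·(7, 13)−(12, 9)]
   so B = (2, 17)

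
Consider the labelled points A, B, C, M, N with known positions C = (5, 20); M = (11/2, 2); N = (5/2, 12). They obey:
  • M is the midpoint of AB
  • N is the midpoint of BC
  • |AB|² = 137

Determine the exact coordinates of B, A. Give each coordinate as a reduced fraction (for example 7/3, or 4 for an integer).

B = (0, 4)
A = (11, 0)

1. B_x = 0  [B = 2·N−C = 2·(5/2, 12)−(5, 20)]
2. B_y = 4  [B = 2·N−C = 2·(5/2, 12)−(5, 20)]
   so B = (0, 4)
3. A_x = 11  [A = 2·M−B = 2·(11/2, 2)−(0, 4)]
4. A_y = 0  [A = 2·M−B = 2·(11/2, 2)−(0, 4)]
   so A = (11, 0)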